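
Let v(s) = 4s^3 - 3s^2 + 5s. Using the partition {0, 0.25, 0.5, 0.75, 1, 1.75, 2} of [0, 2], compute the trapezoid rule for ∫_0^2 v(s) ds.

Subinterval widths: 0.25, 0.25, 0.25, 0.25, 0.75, 0.25.
v(0) = 0, v(0.25) = 1.125, v(0.5) = 2.25, v(0.75) = 3.75, v(1) = 6, v(1.75) = 21, v(2) = 30.
On each subinterval the trapezoid contributes (Δs_i/2)·[v(s_{i-1}) + v(s_i)].
Sum = 19.03125.

19.03125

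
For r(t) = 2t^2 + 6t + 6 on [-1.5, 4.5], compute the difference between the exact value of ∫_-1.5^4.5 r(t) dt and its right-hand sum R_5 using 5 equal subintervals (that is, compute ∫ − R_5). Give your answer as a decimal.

-46.08

Exact integral: ∫_-1.5^4.5 r(t) dt = 153.
R_5 = 199.08.
Error = 153 − 199.08 = -46.08.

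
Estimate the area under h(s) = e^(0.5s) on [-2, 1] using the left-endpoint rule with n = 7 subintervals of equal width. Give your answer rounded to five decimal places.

Δs = (1 − (-2))/7 = 3/7.
Left endpoints: -2, -11/7, -8/7, -5/7, -2/7, 1/7, 4/7.
h(-2) ≈ 0.36788, h(-11/7) ≈ 0.45579, h(-8/7) ≈ 0.56472, h(-5/7) ≈ 0.69967, h(-2/7) ≈ 0.86688, h(1/7) ≈ 1.07404, h(4/7) ≈ 1.33071.
Sum = Δs · [h(-2) + h(-11/7) + h(-8/7) + ...].
Sum ≈ 2.29701.

2.29701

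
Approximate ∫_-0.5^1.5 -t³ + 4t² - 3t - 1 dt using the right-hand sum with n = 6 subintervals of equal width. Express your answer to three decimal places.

Δt = (1.5 − (-0.5))/6 = 1/3.
Right endpoints: -1/6, 1/6, 0.5, 5/6, 7/6, 1.5.
f(-1/6) = -83/216, f(1/6) = -301/216, f(0.5) = -1.625, f(5/6) = -281/216, f(7/6) = -139/216, f(1.5) = 0.125.
Sum = Δt · [f(-1/6) + f(1/6) + f(0.5) + ...].
Sum ≈ -1.741.

-1.741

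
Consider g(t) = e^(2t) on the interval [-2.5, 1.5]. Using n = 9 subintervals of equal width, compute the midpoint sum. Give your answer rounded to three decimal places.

9.716

Δt = (1.5 − (-2.5))/9 = 4/9.
Midpoints: -41/18, -11/6, -25/18, -17/18, -0.5, -1/18, 7/18, 5/6, 23/18.
g(-41/18) ≈ 0.011, g(-11/6) ≈ 0.026, g(-25/18) ≈ 0.062, g(-17/18) ≈ 0.151, g(-0.5) ≈ 0.368, g(-1/18) ≈ 0.895, g(7/18) ≈ 2.177, g(5/6) ≈ 5.294, g(23/18) ≈ 12.878.
Sum = Δt · [g(-41/18) + g(-11/6) + g(-25/18) + ...].
Sum ≈ 9.716.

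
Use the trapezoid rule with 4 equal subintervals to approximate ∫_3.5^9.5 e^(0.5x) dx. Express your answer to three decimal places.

229.861

Δx = (9.5 − 3.5)/4 = 1.5.
f(3.5) ≈ 5.755, f(5) ≈ 12.182, f(6.5) ≈ 25.790, f(8) ≈ 54.598, f(9.5) ≈ 115.584.
T_4 = (Δx/2)·[f(x_0) + 2f(x_1) + 2f(x_2) + 2f(x_3) + f(x_4)].
Sum ≈ 229.861.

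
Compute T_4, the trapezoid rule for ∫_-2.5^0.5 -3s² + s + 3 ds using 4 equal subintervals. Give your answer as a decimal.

-10.59375

Δs = (0.5 − (-2.5))/4 = 0.75.
f(-2.5) = -18.25, f(-1.75) = -7.9375, f(-1) = -1, f(-0.25) = 2.5625, f(0.5) = 2.75.
T_4 = (Δs/2)·[f(s_0) + 2f(s_1) + 2f(s_2) + 2f(s_3) + f(s_4)].
Sum = -10.59375.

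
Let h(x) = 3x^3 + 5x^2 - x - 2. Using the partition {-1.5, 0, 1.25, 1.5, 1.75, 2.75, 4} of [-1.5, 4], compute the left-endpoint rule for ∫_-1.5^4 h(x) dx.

152.46875

Subinterval widths: 1.5, 1.25, 0.25, 0.25, 1, 1.25.
Left endpoints: -1.5, 0, 1.25, 1.5, 1.75, 2.75.
h(-1.5) = 0.625, h(0) = -2, h(1.25) = 10.421875, h(1.5) = 17.875, h(1.75) = 27.640625, h(2.75) = 95.453125.
Sum = Σ Δx_i · h(x_i).
Sum = 152.46875.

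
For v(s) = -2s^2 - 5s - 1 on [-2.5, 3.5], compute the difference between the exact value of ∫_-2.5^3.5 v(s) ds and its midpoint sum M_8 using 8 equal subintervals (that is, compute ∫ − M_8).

Exact integral: ∫_-2.5^3.5 v(s) ds = -60.
M_8 = -59.4375.
Error = -60 − (-59.4375) = -0.5625.

-0.5625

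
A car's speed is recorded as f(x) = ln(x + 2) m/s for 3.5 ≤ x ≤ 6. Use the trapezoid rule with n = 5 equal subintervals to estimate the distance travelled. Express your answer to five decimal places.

4.75823

Δx = (6 − 3.5)/5 = 0.5.
f(3.5) ≈ 1.70475, f(4) ≈ 1.79176, f(4.5) ≈ 1.87180, f(5) ≈ 1.94591, f(5.5) ≈ 2.01490, f(6) ≈ 2.07944.
T_5 = (Δx/2)·[f(x_0) + 2f(x_1) + ... + 2f(x_{4}) + f(x_5)].
Sum ≈ 4.75823.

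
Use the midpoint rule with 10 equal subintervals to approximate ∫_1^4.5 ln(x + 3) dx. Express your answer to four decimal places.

6.0672

Δx = (4.5 − 1)/10 = 0.35.
Midpoints: 1.175, 1.525, 1.875, 2.225, 2.575, 2.925, 3.275, 3.625, 3.975, 4.325.
f(1.175) ≈ 1.4291, f(1.525) ≈ 1.5096, f(1.875) ≈ 1.5841, f(2.225) ≈ 1.6535, f(2.575) ≈ 1.7183, f(2.925) ≈ 1.7792, f(3.275) ≈ 1.8366, f(3.625) ≈ 1.8909, f(3.975) ≈ 1.9423, f(4.325) ≈ 1.9913.
Sum = Δx · [f(1.175) + f(1.525) + f(1.875) + ...].
Sum ≈ 6.0672.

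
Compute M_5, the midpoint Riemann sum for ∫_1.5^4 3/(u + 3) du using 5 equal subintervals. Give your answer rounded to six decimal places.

Δu = (4 − 1.5)/5 = 0.5.
Midpoints: 1.75, 2.25, 2.75, 3.25, 3.75.
f(1.75) = 12/19, f(2.25) = 4/7, f(2.75) = 12/23, f(3.25) = 0.48, f(3.75) = 4/9.
Sum = Δu · [f(1.75) + f(2.25) + f(2.75) + f(3.25) + f(3.75)].
Sum ≈ 1.324596.

1.324596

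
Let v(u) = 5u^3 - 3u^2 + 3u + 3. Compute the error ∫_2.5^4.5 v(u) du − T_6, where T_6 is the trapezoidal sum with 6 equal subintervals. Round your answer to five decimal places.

-1.83333

Exact integral: ∫_2.5^4.5 v(u) du = 415.25.
T_6 ≈ 417.0833333.
Error ≈ 415.25 − 417.0833333 ≈ -1.83333.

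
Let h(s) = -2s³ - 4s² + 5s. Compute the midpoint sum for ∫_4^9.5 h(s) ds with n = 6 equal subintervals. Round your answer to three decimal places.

-4799.601

Δs = (9.5 − 4)/6 = 11/12.
Midpoints: 107/24, 5.375, 151/24, 173/24, 8.125, 217/24.
h(107/24) = -1620515/6912, h(5.375) = -399.26171875, h(151/24) = -4319959/6912, h(173/24) = -6365189/6912, h(8.125) = -1296.19140625, h(217/24) = -12166105/6912.
Sum = Δs · [h(107/24) + h(5.375) + h(151/24) + ...].
Sum ≈ -4799.601.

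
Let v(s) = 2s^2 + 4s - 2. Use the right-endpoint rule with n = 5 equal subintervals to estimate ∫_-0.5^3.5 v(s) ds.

Δs = (3.5 − (-0.5))/5 = 0.8.
Right endpoints: 0.3, 1.1, 1.9, 2.7, 3.5.
v(0.3) = -0.62, v(1.1) = 4.82, v(1.9) = 12.82, v(2.7) = 23.38, v(3.5) = 36.5.
Sum = Δs · [v(0.3) + v(1.1) + v(1.9) + v(2.7) + v(3.5)].
Sum = 61.52.

61.52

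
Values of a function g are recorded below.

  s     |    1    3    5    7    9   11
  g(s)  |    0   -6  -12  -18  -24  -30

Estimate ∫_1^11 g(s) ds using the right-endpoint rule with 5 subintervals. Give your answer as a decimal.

-180

Δs = 2.
Sum = 2·[(-6) + (-12) + (-18) + (-24) + (-30)] = -180.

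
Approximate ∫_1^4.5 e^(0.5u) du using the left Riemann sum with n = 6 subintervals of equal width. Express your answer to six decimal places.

Δu = (4.5 − 1)/6 = 7/12.
Left endpoints: 1, 19/12, 13/6, 2.75, 10/3, 47/12.
f(1) ≈ 1.648721, f(19/12) ≈ 2.207072, f(13/6) ≈ 2.954512, f(2.75) ≈ 3.955077, f(10/3) ≈ 5.294490, f(47/12) ≈ 7.087505.
Sum = Δu · [f(1) + f(19/12) + f(13/6) + ...].
Sum ≈ 13.502636.

13.502636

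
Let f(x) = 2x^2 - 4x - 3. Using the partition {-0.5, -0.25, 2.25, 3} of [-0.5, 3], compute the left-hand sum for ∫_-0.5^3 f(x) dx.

Subinterval widths: 0.25, 2.5, 0.75.
Left endpoints: -0.5, -0.25, 2.25.
f(-0.5) = -0.5, f(-0.25) = -1.875, f(2.25) = -1.875.
Sum = Σ Δx_i · f(x_i).
Sum = -6.21875.

-6.21875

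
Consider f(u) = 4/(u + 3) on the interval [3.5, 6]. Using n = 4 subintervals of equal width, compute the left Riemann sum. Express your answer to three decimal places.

Δu = (6 − 3.5)/4 = 0.625.
Left endpoints: 3.5, 4.125, 4.75, 5.375.
f(3.5) = 8/13, f(4.125) = 32/57, f(4.75) = 16/31, f(5.375) = 32/67.
Sum = Δu · [f(3.5) + f(4.125) + f(4.75) + f(5.375)].
Sum ≈ 1.357.

1.357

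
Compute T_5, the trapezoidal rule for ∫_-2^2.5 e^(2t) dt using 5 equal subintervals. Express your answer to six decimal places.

Δt = (2.5 − (-2))/5 = 0.9.
f(-2) ≈ 0.018316, f(-1.1) ≈ 0.110803, f(-0.2) ≈ 0.670320, f(0.7) ≈ 4.055200, f(1.6) ≈ 24.532530, f(2.5) ≈ 148.413159.
T_5 = (Δt/2)·[f(t_0) + 2f(t_1) + ... + 2f(t_{4}) + f(t_5)].
Sum ≈ 93.226132.

93.226132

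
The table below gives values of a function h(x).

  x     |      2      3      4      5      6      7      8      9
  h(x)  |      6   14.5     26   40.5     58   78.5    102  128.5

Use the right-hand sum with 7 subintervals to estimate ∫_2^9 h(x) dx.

448

Δx = 1.
Sum = 1·[14.5 + 26 + 40.5 + 58 + 78.5 + 102 + 128.5] = 448.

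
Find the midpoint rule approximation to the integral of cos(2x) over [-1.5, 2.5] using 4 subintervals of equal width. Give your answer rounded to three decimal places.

-0.486

Δx = (2.5 − (-1.5))/4 = 1.
Midpoints: -1, 0, 1, 2.
f(-1) ≈ -0.416, f(0) ≈ 1.000, f(1) ≈ -0.416, f(2) ≈ -0.654.
Sum = Δx · [f(-1) + f(0) + f(1) + f(2)].
Sum ≈ -0.486.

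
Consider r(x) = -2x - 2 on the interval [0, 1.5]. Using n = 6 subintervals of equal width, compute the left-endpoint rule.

Δx = (1.5 − 0)/6 = 0.25.
Left endpoints: 0, 0.25, 0.5, 0.75, 1, 1.25.
r(0) = -2, r(0.25) = -2.5, r(0.5) = -3, r(0.75) = -3.5, r(1) = -4, r(1.25) = -4.5.
Sum = Δx · [r(0) + r(0.25) + r(0.5) + ...].
Sum = -4.875.

-4.875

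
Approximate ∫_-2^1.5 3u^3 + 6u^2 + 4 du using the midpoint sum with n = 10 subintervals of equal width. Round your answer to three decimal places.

28.413

Δu = (1.5 − (-2))/10 = 0.35.
Midpoints: -1.825, -1.475, -1.125, -0.775, -0.425, -0.075, 0.275, 0.625, 0.975, 1.325.
f(-1.825) = 367909/64000, f(-1.475) = 475303/64000, f(-1.125) = 3749/512, f(-0.775) = 397267/64000, f(-0.425) = 310621/64000, f(-0.075) = 258079/64000, f(0.275) = 289033/64000, f(0.625) = 3623/512, f(0.975) = 798997/64000, f(1.325) = 1376791/64000.
Sum = Δu · [f(-1.825) + f(-1.475) + f(-1.125) + ...].
Sum ≈ 28.413.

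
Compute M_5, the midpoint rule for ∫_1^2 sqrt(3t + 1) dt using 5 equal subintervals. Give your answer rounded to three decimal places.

Δt = (2 − 1)/5 = 0.2.
Midpoints: 1.1, 1.3, 1.5, 1.7, 1.9.
f(1.1) ≈ 2.074, f(1.3) ≈ 2.214, f(1.5) ≈ 2.345, f(1.7) ≈ 2.470, f(1.9) ≈ 2.588.
Sum = Δt · [f(1.1) + f(1.3) + f(1.5) + f(1.7) + f(1.9)].
Sum ≈ 2.338.

2.338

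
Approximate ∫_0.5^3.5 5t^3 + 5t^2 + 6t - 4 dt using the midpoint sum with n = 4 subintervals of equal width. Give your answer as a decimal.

277.828125

Δt = (3.5 − 0.5)/4 = 0.75.
Midpoints: 0.875, 1.625, 2.375, 3.125.
f(0.875) = 4315/512, f(1.625) = 20689/512, f(2.375) = 53983/512, f(3.125) = 110677/512.
Sum = Δt · [f(0.875) + f(1.625) + f(2.375) + f(3.125)].
Sum = 277.828125.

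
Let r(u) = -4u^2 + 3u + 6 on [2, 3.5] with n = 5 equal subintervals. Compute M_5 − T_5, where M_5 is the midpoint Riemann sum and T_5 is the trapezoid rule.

M_5 = -25.08.
T_5 = -25.215.
M_5 − T_5 = 0.135.

0.135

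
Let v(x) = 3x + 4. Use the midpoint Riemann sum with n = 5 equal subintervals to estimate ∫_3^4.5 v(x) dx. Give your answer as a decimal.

22.875

Δx = (4.5 − 3)/5 = 0.3.
Midpoints: 3.15, 3.45, 3.75, 4.05, 4.35.
v(3.15) = 13.45, v(3.45) = 14.35, v(3.75) = 15.25, v(4.05) = 16.15, v(4.35) = 17.05.
Sum = Δx · [v(3.15) + v(3.45) + v(3.75) + v(4.05) + v(4.35)].
Sum = 22.875.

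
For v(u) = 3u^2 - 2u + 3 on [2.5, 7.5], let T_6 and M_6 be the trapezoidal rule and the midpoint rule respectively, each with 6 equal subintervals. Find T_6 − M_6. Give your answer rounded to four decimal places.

2.6042

T_6 ≈ 372.986111.
M_6 ≈ 370.381944.
T_6 − M_6 ≈ 2.6042.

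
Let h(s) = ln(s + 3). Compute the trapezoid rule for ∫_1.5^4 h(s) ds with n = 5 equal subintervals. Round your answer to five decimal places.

4.35137

Δs = (4 − 1.5)/5 = 0.5.
h(1.5) ≈ 1.50408, h(2) ≈ 1.60944, h(2.5) ≈ 1.70475, h(3) ≈ 1.79176, h(3.5) ≈ 1.87180, h(4) ≈ 1.94591.
T_5 = (Δs/2)·[h(s_0) + 2h(s_1) + ... + 2h(s_{4}) + h(s_5)].
Sum ≈ 4.35137.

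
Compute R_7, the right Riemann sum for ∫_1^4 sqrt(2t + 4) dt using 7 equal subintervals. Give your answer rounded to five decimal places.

9.17301

Δt = (4 − 1)/7 = 3/7.
Right endpoints: 10/7, 13/7, 16/7, 19/7, 22/7, 25/7, 4.
f(10/7) ≈ 2.61861, f(13/7) ≈ 2.77746, f(16/7) ≈ 2.92770, f(19/7) ≈ 3.07060, f(22/7) ≈ 3.20713, f(25/7) ≈ 3.33809, f(4) ≈ 3.46410.
Sum = Δt · [f(10/7) + f(13/7) + f(16/7) + ...].
Sum ≈ 9.17301.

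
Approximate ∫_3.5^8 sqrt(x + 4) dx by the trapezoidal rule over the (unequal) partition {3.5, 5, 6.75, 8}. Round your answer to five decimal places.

Subinterval widths: 1.5, 1.75, 1.25.
f(3.5) ≈ 2.73861, f(5) ≈ 3.00000, f(6.75) ≈ 3.27872, f(8) ≈ 3.46410.
On each subinterval the trapezoid contributes (Δx_i/2)·[f(x_{i-1}) + f(x_i)].
Sum ≈ 14.01210.

14.01210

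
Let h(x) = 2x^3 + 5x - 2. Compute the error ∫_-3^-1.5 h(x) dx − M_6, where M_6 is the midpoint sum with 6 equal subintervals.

Exact integral: ∫_-3^-1.5 h(x) dx = -57.84375.
M_6 = -57.73828125.
Error = -57.84375 − (-57.73828125) = -0.10546875.

-0.10546875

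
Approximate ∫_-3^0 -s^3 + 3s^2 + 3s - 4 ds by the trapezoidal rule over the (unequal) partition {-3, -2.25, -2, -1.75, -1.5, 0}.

Subinterval widths: 0.75, 0.25, 0.25, 0.25, 1.5.
f(-3) = 41, f(-2.25) = 15.828125, f(-2) = 10, f(-1.75) = 5.296875, f(-1.5) = 1.625, f(0) = -4.
On each subinterval the trapezoid contributes (Δs_i/2)·[f(s_{i-1}) + f(s_i)].
Sum = 25.53515625.

25.53515625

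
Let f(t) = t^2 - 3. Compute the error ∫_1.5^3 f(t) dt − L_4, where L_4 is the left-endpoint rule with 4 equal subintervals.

Exact integral: ∫_1.5^3 f(t) dt = 3.375.
L_4 = 2.14453125.
Error = 3.375 − 2.14453125 = 1.23046875.

1.23046875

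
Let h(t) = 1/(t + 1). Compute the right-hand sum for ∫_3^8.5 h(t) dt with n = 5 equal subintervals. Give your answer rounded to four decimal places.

0.7905

Δt = (8.5 − 3)/5 = 1.1.
Right endpoints: 4.1, 5.2, 6.3, 7.4, 8.5.
h(4.1) = 10/51, h(5.2) = 5/31, h(6.3) = 10/73, h(7.4) = 5/42, h(8.5) = 2/19.
Sum = Δt · [h(4.1) + h(5.2) + h(6.3) + h(7.4) + h(8.5)].
Sum ≈ 0.7905.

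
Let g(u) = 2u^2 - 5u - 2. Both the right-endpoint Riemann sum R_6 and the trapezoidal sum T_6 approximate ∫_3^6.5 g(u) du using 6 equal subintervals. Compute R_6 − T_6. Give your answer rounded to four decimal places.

14.2917

R_6 ≈ 89.646991.
T_6 ≈ 75.355324.
R_6 − T_6 ≈ 14.2917.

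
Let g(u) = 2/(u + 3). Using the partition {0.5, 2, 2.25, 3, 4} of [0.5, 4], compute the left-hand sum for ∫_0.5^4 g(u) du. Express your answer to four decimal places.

1.5762

Subinterval widths: 1.5, 0.25, 0.75, 1.
Left endpoints: 0.5, 2, 2.25, 3.
g(0.5) = 4/7, g(2) = 0.4, g(2.25) = 8/21, g(3) = 1/3.
Sum = Σ Δu_i · g(u_i).
Sum ≈ 1.5762.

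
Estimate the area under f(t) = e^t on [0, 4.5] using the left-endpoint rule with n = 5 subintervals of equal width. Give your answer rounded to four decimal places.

54.8885

Δt = (4.5 − 0)/5 = 0.9.
Left endpoints: 0, 0.9, 1.8, 2.7, 3.6.
f(0) ≈ 1.0000, f(0.9) ≈ 2.4596, f(1.8) ≈ 6.0496, f(2.7) ≈ 14.8797, f(3.6) ≈ 36.5982.
Sum = Δt · [f(0) + f(0.9) + f(1.8) + f(2.7) + f(3.6)].
Sum ≈ 54.8885.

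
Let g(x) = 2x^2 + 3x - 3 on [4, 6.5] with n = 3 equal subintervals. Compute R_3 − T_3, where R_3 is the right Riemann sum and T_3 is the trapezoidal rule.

25

R_3 ≈ 197.870370.
T_3 ≈ 172.870370.
R_3 − T_3 = 25.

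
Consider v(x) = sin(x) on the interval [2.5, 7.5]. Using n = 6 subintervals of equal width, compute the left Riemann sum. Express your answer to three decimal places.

Δx = (7.5 − 2.5)/6 = 5/6.
Left endpoints: 2.5, 10/3, 25/6, 5, 35/6, 20/3.
v(2.5) ≈ 0.598, v(10/3) ≈ -0.191, v(25/6) ≈ -0.855, v(5) ≈ -0.959, v(35/6) ≈ -0.435, v(20/3) ≈ 0.374.
Sum = Δx · [v(2.5) + v(10/3) + v(25/6) + ...].
Sum ≈ -1.222.

-1.222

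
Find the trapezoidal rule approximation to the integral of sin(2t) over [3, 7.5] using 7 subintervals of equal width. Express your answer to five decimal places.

Δt = (7.5 − 3)/7 = 9/14.
f(3) ≈ -0.27942, f(51/14) ≈ 0.84283, f(30/7) ≈ 0.75349, f(69/14) ≈ -0.41902, f(39/7) ≈ -0.98917, f(87/14) ≈ -0.13736, f(48/7) ≈ 0.91191, f(7.5) ≈ 0.65029.
T_7 = (Δt/2)·[f(t_0) + 2f(t_1) + ... + 2f(t_{6}) + f(t_7)].
Sum ≈ 0.73807.

0.73807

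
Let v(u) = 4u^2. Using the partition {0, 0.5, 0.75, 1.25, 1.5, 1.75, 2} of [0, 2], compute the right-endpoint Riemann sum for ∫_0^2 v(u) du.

13.5

Subinterval widths: 0.5, 0.25, 0.5, 0.25, 0.25, 0.25.
Right endpoints: 0.5, 0.75, 1.25, 1.5, 1.75, 2.
v(0.5) = 1, v(0.75) = 2.25, v(1.25) = 6.25, v(1.5) = 9, v(1.75) = 12.25, v(2) = 16.
Sum = Σ Δu_i · v(u_i).
Sum = 13.5.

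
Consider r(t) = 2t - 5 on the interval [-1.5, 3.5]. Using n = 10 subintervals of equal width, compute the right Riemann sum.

Δt = (3.5 − (-1.5))/10 = 0.5.
Right endpoints: -1, -0.5, 0, 0.5, 1, 1.5, 2, 2.5, 3, 3.5.
r(-1) = -7, r(-0.5) = -6, r(0) = -5, r(0.5) = -4, r(1) = -3, r(1.5) = -2, r(2) = -1, r(2.5) = 0, r(3) = 1, r(3.5) = 2.
Sum = Δt · [r(-1) + r(-0.5) + r(0) + ...].
Sum = -12.5.

-12.5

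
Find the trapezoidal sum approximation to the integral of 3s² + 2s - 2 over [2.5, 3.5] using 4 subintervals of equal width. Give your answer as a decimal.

Δs = (3.5 − 2.5)/4 = 0.25.
f(2.5) = 21.75, f(2.75) = 26.1875, f(3) = 31, f(3.25) = 36.1875, f(3.5) = 41.75.
T_4 = (Δs/2)·[f(s_0) + 2f(s_1) + 2f(s_2) + 2f(s_3) + f(s_4)].
Sum = 31.28125.

31.28125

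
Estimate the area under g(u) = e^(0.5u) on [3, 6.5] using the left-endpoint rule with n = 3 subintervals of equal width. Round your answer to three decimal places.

Δu = (6.5 − 3)/3 = 7/6.
Left endpoints: 3, 25/6, 16/3.
g(3) ≈ 4.482, g(25/6) ≈ 8.031, g(16/3) ≈ 14.392.
Sum = Δu · [g(3) + g(25/6) + g(16/3)].
Sum ≈ 31.389.

31.389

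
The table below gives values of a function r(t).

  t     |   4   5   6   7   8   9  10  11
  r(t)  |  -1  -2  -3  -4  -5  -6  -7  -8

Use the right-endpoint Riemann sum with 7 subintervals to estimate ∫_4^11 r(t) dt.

-35

Δt = 1.
Sum = 1·[(-2) + (-3) + (-4) + (-5) + (-6) + (-7) + (-8)] = -35.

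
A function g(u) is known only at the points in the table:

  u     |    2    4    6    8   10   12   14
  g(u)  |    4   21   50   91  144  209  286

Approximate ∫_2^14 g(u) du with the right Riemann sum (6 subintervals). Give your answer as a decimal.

1602

Δu = 2.
Sum = 2·[21 + 50 + 91 + 144 + 209 + 286] = 1602.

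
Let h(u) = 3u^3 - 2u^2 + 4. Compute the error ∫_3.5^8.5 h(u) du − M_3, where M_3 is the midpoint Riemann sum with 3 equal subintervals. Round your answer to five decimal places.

60.18519

Exact integral: ∫_3.5^8.5 h(u) du ≈ 3441.6666667.
M_3 ≈ 3381.4814815.
Error ≈ 3441.6666667 − 3381.4814815 ≈ 60.18519.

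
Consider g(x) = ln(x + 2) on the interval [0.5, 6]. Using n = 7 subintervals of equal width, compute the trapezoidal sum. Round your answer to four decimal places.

Δx = (6 − 0.5)/7 = 11/14.
g(0.5) ≈ 0.9163, g(9/7) ≈ 1.1896, g(29/14) ≈ 1.4040, g(20/7) ≈ 1.5805, g(51/14) ≈ 1.7304, g(31/7) ≈ 1.8608, g(73/14) ≈ 1.9761, g(6) ≈ 2.0794.
T_7 = (Δx/2)·[g(x_0) + 2g(x_1) + ... + 2g(x_{6}) + g(x_7)].
Sum ≈ 8.8307.

8.8307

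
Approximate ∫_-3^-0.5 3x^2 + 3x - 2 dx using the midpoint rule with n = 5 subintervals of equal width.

Δx = (-0.5 − (-3))/5 = 0.5.
Midpoints: -2.75, -2.25, -1.75, -1.25, -0.75.
f(-2.75) = 12.4375, f(-2.25) = 6.4375, f(-1.75) = 1.9375, f(-1.25) = -1.0625, f(-0.75) = -2.5625.
Sum = Δx · [f(-2.75) + f(-2.25) + f(-1.75) + f(-1.25) + f(-0.75)].
Sum = 8.59375.

8.59375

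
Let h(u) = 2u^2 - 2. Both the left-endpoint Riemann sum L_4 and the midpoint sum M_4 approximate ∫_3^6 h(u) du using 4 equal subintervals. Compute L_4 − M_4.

-19.40625

L_4 = 100.3125.
M_4 = 119.71875.
L_4 − M_4 = -19.40625.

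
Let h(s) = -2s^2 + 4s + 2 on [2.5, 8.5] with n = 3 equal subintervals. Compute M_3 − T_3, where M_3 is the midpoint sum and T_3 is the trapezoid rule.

M_3 = -251.
T_3 = -263.
M_3 − T_3 = 12.

12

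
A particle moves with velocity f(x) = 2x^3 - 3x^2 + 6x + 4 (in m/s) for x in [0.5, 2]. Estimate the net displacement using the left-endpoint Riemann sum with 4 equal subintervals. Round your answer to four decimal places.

Δx = (2 − 0.5)/4 = 0.375.
Left endpoints: 0.5, 0.875, 1.25, 1.625.
f(0.5) = 6.5, f(0.875) = 8.29296875, f(1.25) = 10.71875, f(1.625) = 14.41015625.
Sum = Δx · [f(0.5) + f(0.875) + f(1.25) + f(1.625)].
Sum ≈ 14.9707.

14.9707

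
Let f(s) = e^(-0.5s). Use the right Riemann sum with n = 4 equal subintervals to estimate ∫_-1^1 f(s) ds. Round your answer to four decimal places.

1.8347

Δs = (1 − (-1))/4 = 0.5.
Right endpoints: -0.5, 0, 0.5, 1.
f(-0.5) ≈ 1.2840, f(0) ≈ 1.0000, f(0.5) ≈ 0.7788, f(1) ≈ 0.6065.
Sum = Δs · [f(-0.5) + f(0) + f(0.5) + f(1)].
Sum ≈ 1.8347.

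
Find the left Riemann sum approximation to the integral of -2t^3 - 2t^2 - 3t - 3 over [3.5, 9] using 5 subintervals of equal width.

Δt = (9 − 3.5)/5 = 1.1.
Left endpoints: 3.5, 4.6, 5.7, 6.8, 7.9.
f(3.5) = -123.75, f(4.6) = -253.792, f(5.7) = -455.466, f(6.8) = -744.744, f(7.9) = -1137.598.
Sum = Δt · [f(3.5) + f(4.6) + f(5.7) + f(6.8) + f(7.9)].
Sum = -2986.885.

-2986.885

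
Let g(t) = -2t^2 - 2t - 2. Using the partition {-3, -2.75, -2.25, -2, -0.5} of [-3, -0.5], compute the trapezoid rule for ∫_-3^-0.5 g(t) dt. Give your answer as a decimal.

-15.34375

Subinterval widths: 0.25, 0.5, 0.25, 1.5.
g(-3) = -14, g(-2.75) = -11.625, g(-2.25) = -7.625, g(-2) = -6, g(-0.5) = -1.5.
On each subinterval the trapezoid contributes (Δt_i/2)·[g(t_{i-1}) + g(t_i)].
Sum = -15.34375.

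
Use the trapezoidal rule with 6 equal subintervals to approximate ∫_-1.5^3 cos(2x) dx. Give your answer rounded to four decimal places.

-0.0557

Δx = (3 − (-1.5))/6 = 0.75.
f(-1.5) ≈ -0.9900, f(-0.75) ≈ 0.0707, f(0) ≈ 1.0000, f(0.75) ≈ 0.0707, f(1.5) ≈ -0.9900, f(2.25) ≈ -0.2108, f(3) ≈ 0.9602.
T_6 = (Δx/2)·[f(x_0) + 2f(x_1) + ... + 2f(x_{5}) + f(x_6)].
Sum ≈ -0.0557.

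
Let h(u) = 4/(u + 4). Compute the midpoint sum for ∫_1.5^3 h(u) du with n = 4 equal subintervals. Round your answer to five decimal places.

0.96435

Δu = (3 − 1.5)/4 = 0.375.
Midpoints: 1.6875, 2.0625, 2.4375, 2.8125.
h(1.6875) = 64/91, h(2.0625) = 64/97, h(2.4375) = 64/103, h(2.8125) = 64/109.
Sum = Δu · [h(1.6875) + h(2.0625) + h(2.4375) + h(2.8125)].
Sum ≈ 0.96435.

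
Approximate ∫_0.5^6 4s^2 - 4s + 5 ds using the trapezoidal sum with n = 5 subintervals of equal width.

248.27

Δs = (6 − 0.5)/5 = 1.1.
f(0.5) = 4, f(1.6) = 8.84, f(2.7) = 23.36, f(3.8) = 47.56, f(4.9) = 81.44, f(6) = 125.
T_5 = (Δs/2)·[f(s_0) + 2f(s_1) + ... + 2f(s_{4}) + f(s_5)].
Sum = 248.27.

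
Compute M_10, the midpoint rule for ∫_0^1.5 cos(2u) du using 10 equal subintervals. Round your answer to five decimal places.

Δu = (1.5 − 0)/10 = 0.15.
Midpoints: 0.075, 0.225, 0.375, 0.525, 0.675, 0.825, 0.975, 1.125, 1.275, 1.425.
f(0.075) ≈ 0.98877, f(0.225) ≈ 0.90045, f(0.375) ≈ 0.73169, f(0.525) ≈ 0.49757, f(0.675) ≈ 0.21901, f(0.825) ≈ -0.07912, f(0.975) ≈ -0.37018, f(1.125) ≈ -0.62817, f(1.275) ≈ -0.83005, f(1.425) ≈ -0.95779.
Sum = Δu · [f(0.075) + f(0.225) + f(0.375) + ...].
Sum ≈ 0.07083.

0.07083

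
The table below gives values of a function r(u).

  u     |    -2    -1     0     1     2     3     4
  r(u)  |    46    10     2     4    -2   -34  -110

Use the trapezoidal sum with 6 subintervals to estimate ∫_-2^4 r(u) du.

Δu = 1.
T_6 = (1/2)·[46 + 2·10 + 2·2 + 2·4 + 2·(-2) + 2·(-34) + (-110)] = -52.

-52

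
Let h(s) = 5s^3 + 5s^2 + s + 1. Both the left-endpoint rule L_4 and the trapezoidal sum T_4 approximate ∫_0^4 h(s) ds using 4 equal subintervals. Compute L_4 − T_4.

-202

L_4 = 260.
T_4 = 462.
L_4 − T_4 = -202.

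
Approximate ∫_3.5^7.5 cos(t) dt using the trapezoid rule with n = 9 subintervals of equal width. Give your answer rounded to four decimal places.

1.2675

Δt = (7.5 − 3.5)/9 = 4/9.
f(3.5) ≈ -0.9365, f(71/18) ≈ -0.6947, f(79/18) ≈ -0.3179, f(29/6) ≈ 0.1206, f(95/18) ≈ 0.5357, f(103/18) ≈ 0.8467, f(37/6) ≈ 0.9932, f(119/18) ≈ 0.9467, f(127/18) ≈ 0.7163, f(7.5) ≈ 0.3466.
T_9 = (Δt/2)·[f(t_0) + 2f(t_1) + ... + 2f(t_{8}) + f(t_9)].
Sum ≈ 1.2675.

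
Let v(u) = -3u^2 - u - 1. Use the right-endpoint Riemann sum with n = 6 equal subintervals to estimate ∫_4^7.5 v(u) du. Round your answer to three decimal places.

-418.335

Δu = (7.5 − 4)/6 = 7/12.
Right endpoints: 55/12, 31/6, 5.75, 19/3, 83/12, 7.5.
v(55/12) = -3293/48, v(31/6) = -86.25, v(5.75) = -105.9375, v(19/3) = -383/3, v(83/12) = -151.4375, v(7.5) = -177.25.
Sum = Δu · [v(55/12) + v(31/6) + v(5.75) + ...].
Sum ≈ -418.335.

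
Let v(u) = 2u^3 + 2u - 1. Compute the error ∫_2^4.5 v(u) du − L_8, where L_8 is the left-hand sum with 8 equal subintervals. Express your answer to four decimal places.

Exact integral: ∫_2^4.5 v(u) du = 210.78125.
L_8 ≈ 184.816895.
Error ≈ 210.78125 − 184.816895 ≈ 25.9644.

25.9644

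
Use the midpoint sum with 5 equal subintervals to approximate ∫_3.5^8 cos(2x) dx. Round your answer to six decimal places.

-0.542814

Δx = (8 − 3.5)/5 = 0.9.
Midpoints: 3.95, 4.85, 5.75, 6.65, 7.55.
f(3.95) ≈ -0.046002, f(4.85) ≈ -0.962365, f(5.75) ≈ 0.483305, f(6.65) ≈ 0.742749, f(7.55) ≈ -0.820813.
Sum = Δx · [f(3.95) + f(4.85) + f(5.75) + f(6.65) + f(7.55)].
Sum ≈ -0.542814.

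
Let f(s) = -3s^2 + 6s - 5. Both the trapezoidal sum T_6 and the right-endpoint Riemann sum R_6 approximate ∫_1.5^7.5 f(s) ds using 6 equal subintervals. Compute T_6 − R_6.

63

T_6 = -289.5.
R_6 = -352.5.
T_6 − R_6 = 63.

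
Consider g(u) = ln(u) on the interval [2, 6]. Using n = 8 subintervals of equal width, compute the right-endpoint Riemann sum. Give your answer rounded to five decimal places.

Δu = (6 − 2)/8 = 0.5.
Right endpoints: 2.5, 3, 3.5, 4, 4.5, 5, 5.5, 6.
g(2.5) ≈ 0.91629, g(3) ≈ 1.09861, g(3.5) ≈ 1.25276, g(4) ≈ 1.38629, g(4.5) ≈ 1.50408, g(5) ≈ 1.60944, g(5.5) ≈ 1.70475, g(6) ≈ 1.79176.
Sum = Δu · [g(2.5) + g(3) + g(3.5) + ...].
Sum ≈ 5.63199.

5.63199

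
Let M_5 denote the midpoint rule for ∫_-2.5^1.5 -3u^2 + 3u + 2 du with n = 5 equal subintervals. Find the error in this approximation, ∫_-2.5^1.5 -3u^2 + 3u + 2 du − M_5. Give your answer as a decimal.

-0.64

Exact integral: ∫_-2.5^1.5 f(u) du = -17.
M_5 = -16.36.
Error = -17 − (-16.36) = -0.64.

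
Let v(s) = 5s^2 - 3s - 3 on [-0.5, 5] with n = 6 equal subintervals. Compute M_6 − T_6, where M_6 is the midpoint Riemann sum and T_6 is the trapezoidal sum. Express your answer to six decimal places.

M_6 ≈ 152.99103009.
T_6 ≈ 158.76793981.
M_6 − T_6 ≈ -5.776910.

-5.776910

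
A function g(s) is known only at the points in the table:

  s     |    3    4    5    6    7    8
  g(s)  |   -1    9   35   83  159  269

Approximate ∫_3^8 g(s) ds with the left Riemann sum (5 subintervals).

Δs = 1.
Sum = 1·[(-1) + 9 + 35 + 83 + 159] = 285.

285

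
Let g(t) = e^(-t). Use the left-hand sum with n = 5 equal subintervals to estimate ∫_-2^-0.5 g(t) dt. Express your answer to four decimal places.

Δt = (-0.5 − (-2))/5 = 0.3.
Left endpoints: -2, -1.7, -1.4, -1.1, -0.8.
g(-2) ≈ 7.3891, g(-1.7) ≈ 5.4739, g(-1.4) ≈ 4.0552, g(-1.1) ≈ 3.0042, g(-0.8) ≈ 2.2255.
Sum = Δt · [g(-2) + g(-1.7) + g(-1.4) + g(-1.1) + g(-0.8)].
Sum ≈ 6.6444.

6.6444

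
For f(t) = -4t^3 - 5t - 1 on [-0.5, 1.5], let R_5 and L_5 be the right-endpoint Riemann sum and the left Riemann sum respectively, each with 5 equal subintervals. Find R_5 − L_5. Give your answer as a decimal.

R_5 = -17.12.
L_5 = -7.52.
R_5 − L_5 = -9.6.

-9.6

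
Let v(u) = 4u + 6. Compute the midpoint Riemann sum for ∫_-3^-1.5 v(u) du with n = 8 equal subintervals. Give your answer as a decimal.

-4.5

Δu = (-1.5 − (-3))/8 = 0.1875.
Midpoints: -2.90625, -2.71875, -2.53125, -2.34375, -2.15625, -1.96875, -1.78125, -1.59375.
v(-2.90625) = -5.625, v(-2.71875) = -4.875, v(-2.53125) = -4.125, v(-2.34375) = -3.375, v(-2.15625) = -2.625, v(-1.96875) = -1.875, v(-1.78125) = -1.125, v(-1.59375) = -0.375.
Sum = Δu · [v(-2.90625) + v(-2.71875) + v(-2.53125) + ...].
Sum = -4.5.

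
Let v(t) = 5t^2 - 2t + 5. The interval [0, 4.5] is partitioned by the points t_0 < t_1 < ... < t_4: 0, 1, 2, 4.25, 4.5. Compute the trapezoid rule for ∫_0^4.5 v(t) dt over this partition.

Subinterval widths: 1, 1, 2.25, 0.25.
v(0) = 5, v(1) = 8, v(2) = 21, v(4.25) = 86.8125, v(4.5) = 97.25.
On each subinterval the trapezoid contributes (Δt_i/2)·[v(t_{i-1}) + v(t_i)].
Sum = 165.296875.

165.296875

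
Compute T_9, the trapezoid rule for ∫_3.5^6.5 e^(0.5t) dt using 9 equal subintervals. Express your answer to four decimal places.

Δt = (6.5 − 3.5)/9 = 1/3.
f(3.5) ≈ 5.7546, f(23/6) ≈ 6.7983, f(25/6) ≈ 8.0312, f(4.5) ≈ 9.4877, f(29/6) ≈ 11.2084, f(31/6) ≈ 13.2412, f(5.5) ≈ 15.6426, f(35/6) ≈ 18.4796, f(37/6) ≈ 21.8311, f(6.5) ≈ 25.7903.
T_9 = (Δt/2)·[f(t_0) + 2f(t_1) + ... + 2f(t_{8}) + f(t_9)].
Sum ≈ 40.1642.

40.1642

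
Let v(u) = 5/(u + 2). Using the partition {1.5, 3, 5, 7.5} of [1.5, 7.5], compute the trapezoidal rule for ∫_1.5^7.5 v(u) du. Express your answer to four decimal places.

Subinterval widths: 1.5, 2, 2.5.
v(1.5) = 10/7, v(3) = 1, v(5) = 5/7, v(7.5) = 10/19.
On each subinterval the trapezoid contributes (Δu_i/2)·[v(u_{i-1}) + v(u_i)].
Sum ≈ 5.0865.

5.0865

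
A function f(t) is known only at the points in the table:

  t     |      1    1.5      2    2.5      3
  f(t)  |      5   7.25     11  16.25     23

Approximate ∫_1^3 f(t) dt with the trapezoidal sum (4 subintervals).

Δt = 0.5.
T_4 = (0.5/2)·[5 + 2·7.25 + 2·11 + 2·16.25 + 23] = 24.25.

24.25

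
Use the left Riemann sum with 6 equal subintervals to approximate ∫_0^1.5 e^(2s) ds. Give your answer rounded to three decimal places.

7.355

Δs = (1.5 − 0)/6 = 0.25.
Left endpoints: 0, 0.25, 0.5, 0.75, 1, 1.25.
f(0) ≈ 1.000, f(0.25) ≈ 1.649, f(0.5) ≈ 2.718, f(0.75) ≈ 4.482, f(1) ≈ 7.389, f(1.25) ≈ 12.182.
Sum = Δs · [f(0) + f(0.25) + f(0.5) + ...].
Sum ≈ 7.355.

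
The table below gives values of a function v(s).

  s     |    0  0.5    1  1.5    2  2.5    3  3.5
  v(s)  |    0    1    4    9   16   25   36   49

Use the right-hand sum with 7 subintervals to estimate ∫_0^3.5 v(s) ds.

70

Δs = 0.5.
Sum = 0.5·[1 + 4 + 9 + 16 + 25 + 36 + 49] = 70.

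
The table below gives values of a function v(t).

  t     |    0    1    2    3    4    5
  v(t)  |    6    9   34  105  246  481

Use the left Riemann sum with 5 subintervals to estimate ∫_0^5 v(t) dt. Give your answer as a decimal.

Δt = 1.
Sum = 1·[6 + 9 + 34 + 105 + 246] = 400.

400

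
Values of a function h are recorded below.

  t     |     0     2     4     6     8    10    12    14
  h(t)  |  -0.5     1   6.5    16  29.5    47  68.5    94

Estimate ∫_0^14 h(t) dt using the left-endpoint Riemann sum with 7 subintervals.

Δt = 2.
Sum = 2·[(-0.5) + 1 + 6.5 + 16 + 29.5 + 47 + 68.5] = 336.

336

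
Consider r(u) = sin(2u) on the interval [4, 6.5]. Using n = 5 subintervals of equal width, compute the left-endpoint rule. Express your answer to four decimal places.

Δu = (6.5 − 4)/5 = 0.5.
Left endpoints: 4, 4.5, 5, 5.5, 6.
r(4) ≈ 0.9894, r(4.5) ≈ 0.4121, r(5) ≈ -0.5440, r(5.5) ≈ -1.0000, r(6) ≈ -0.5366.
Sum = Δu · [r(4) + r(4.5) + r(5) + r(5.5) + r(6)].
Sum ≈ -0.3396.

-0.3396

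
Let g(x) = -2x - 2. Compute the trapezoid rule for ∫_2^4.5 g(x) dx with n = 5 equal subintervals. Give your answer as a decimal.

-21.25

Δx = (4.5 − 2)/5 = 0.5.
g(2) = -6, g(2.5) = -7, g(3) = -8, g(3.5) = -9, g(4) = -10, g(4.5) = -11.
T_5 = (Δx/2)·[g(x_0) + 2g(x_1) + ... + 2g(x_{4}) + g(x_5)].
Sum = -21.25.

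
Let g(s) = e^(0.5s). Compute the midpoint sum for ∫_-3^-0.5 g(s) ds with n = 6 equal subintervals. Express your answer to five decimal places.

Δs = (-0.5 − (-3))/6 = 5/12.
Midpoints: -67/24, -2.375, -47/24, -37/24, -1.125, -17/24.
g(-67/24) ≈ 0.24763, g(-2.375) ≈ 0.30498, g(-47/24) ≈ 0.37562, g(-37/24) ≈ 0.46263, g(-1.125) ≈ 0.56978, g(-17/24) ≈ 0.70176.
Sum = Δs · [g(-67/24) + g(-2.375) + g(-47/24) + ...].
Sum ≈ 1.10933.

1.10933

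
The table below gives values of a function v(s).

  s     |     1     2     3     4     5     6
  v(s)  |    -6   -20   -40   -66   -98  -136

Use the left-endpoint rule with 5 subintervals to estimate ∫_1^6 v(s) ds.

-230

Δs = 1.
Sum = 1·[(-6) + (-20) + (-40) + (-66) + (-98)] = -230.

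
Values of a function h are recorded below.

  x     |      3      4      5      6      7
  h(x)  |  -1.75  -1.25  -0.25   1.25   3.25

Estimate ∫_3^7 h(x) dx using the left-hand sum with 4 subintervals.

-2

Δx = 1.
Sum = 1·[(-1.75) + (-1.25) + (-0.25) + 1.25] = -2.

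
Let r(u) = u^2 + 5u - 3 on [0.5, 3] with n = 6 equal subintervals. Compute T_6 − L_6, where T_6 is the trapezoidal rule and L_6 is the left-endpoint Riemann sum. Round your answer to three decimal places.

T_6 ≈ 23.40567.
L_6 ≈ 18.97859.
T_6 − L_6 ≈ 4.427.

4.427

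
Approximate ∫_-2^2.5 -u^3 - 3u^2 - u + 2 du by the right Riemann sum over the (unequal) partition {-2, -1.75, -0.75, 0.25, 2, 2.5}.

-49.42578125

Subinterval widths: 0.25, 1, 1, 1.75, 0.5.
Right endpoints: -1.75, -0.75, 0.25, 2, 2.5.
f(-1.75) = -0.078125, f(-0.75) = 1.484375, f(0.25) = 1.546875, f(2) = -20, f(2.5) = -34.875.
Sum = Σ Δu_i · f(u_i).
Sum = -49.42578125.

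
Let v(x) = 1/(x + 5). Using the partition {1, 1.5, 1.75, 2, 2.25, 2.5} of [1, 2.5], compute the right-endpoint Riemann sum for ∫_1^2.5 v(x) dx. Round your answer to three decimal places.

Subinterval widths: 0.5, 0.25, 0.25, 0.25, 0.25.
Right endpoints: 1.5, 1.75, 2, 2.25, 2.5.
v(1.5) = 2/13, v(1.75) = 4/27, v(2) = 1/7, v(2.25) = 4/29, v(2.5) = 2/15.
Sum = Σ Δx_i · v(x_i).
Sum ≈ 0.217.

0.217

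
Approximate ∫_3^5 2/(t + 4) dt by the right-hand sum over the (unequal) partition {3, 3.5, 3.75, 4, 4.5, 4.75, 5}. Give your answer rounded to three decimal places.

0.491

Subinterval widths: 0.5, 0.25, 0.25, 0.5, 0.25, 0.25.
Right endpoints: 3.5, 3.75, 4, 4.5, 4.75, 5.
f(3.5) = 4/15, f(3.75) = 8/31, f(4) = 0.25, f(4.5) = 4/17, f(4.75) = 8/35, f(5) = 2/9.
Sum = Σ Δt_i · f(t_i).
Sum ≈ 0.491.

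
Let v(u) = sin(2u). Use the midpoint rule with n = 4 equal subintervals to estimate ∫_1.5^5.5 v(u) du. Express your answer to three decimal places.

-0.591

Δu = (5.5 − 1.5)/4 = 1.
Midpoints: 2, 3, 4, 5.
v(2) ≈ -0.757, v(3) ≈ -0.279, v(4) ≈ 0.989, v(5) ≈ -0.544.
Sum = Δu · [v(2) + v(3) + v(4) + v(5)].
Sum ≈ -0.591.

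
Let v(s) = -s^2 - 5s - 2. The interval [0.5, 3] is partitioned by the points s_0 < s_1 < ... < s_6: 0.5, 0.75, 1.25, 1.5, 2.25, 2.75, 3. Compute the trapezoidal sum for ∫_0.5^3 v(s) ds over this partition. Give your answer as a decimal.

Subinterval widths: 0.25, 0.5, 0.25, 0.75, 0.5, 0.25.
v(0.5) = -4.75, v(0.75) = -6.3125, v(1.25) = -9.8125, v(1.5) = -11.75, v(2.25) = -18.3125, v(2.75) = -23.3125, v(3) = -26.
On each subinterval the trapezoid contributes (Δs_i/2)·[v(s_{i-1}) + v(s_i)].
Sum = -35.953125.

-35.953125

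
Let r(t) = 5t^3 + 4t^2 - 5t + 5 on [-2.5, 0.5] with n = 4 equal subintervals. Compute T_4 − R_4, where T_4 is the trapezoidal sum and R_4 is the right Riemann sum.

T_4 = -0.84375.
R_4 = 14.0625.
T_4 − R_4 = -14.90625.

-14.90625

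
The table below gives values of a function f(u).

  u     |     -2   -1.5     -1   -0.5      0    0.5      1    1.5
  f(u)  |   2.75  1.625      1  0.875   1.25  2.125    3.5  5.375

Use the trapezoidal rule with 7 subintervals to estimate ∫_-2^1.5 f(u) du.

7.21875

Δu = 0.5.
T_7 = (0.5/2)·[2.75 + 2·1.625 + 2·1 + 2·0.875 + 2·1.25 + 2·2.125 + 2·3.5 + 5.375] = 7.21875.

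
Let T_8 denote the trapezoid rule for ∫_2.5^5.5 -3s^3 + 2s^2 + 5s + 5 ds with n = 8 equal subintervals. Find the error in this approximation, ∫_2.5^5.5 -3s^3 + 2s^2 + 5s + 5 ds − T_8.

2.390625

Exact integral: ∫_2.5^5.5 f(s) ds = -481.5.
T_8 = -483.890625.
Error = -481.5 − (-483.890625) = 2.390625.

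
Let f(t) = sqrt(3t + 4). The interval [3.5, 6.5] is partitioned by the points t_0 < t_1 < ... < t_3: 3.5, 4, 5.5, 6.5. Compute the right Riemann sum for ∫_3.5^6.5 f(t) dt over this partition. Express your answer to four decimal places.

Subinterval widths: 0.5, 1.5, 1.
Right endpoints: 4, 5.5, 6.5.
f(4) ≈ 4.0000, f(5.5) ≈ 4.5277, f(6.5) ≈ 4.8477.
Sum = Σ Δt_i · f(t_i).
Sum ≈ 13.6392.

13.6392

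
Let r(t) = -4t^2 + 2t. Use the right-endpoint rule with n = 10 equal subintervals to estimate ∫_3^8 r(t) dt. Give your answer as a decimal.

-645

Δt = (8 − 3)/10 = 0.5.
Right endpoints: 3.5, 4, 4.5, 5, 5.5, 6, 6.5, 7, 7.5, 8.
r(3.5) = -42, r(4) = -56, r(4.5) = -72, r(5) = -90, r(5.5) = -110, r(6) = -132, r(6.5) = -156, r(7) = -182, r(7.5) = -210, r(8) = -240.
Sum = Δt · [r(3.5) + r(4) + r(4.5) + ...].
Sum = -645.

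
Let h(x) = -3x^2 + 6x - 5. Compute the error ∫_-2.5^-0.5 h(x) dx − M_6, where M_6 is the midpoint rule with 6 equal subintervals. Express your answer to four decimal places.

Exact integral: ∫_-2.5^-0.5 h(x) dx = -43.5.
M_6 ≈ -43.444444.
Error ≈ -43.5 − (-43.444444) ≈ -0.0556.

-0.0556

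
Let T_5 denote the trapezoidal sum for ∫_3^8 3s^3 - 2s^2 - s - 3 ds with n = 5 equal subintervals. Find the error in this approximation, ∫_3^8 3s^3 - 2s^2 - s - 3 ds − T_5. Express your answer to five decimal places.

-39.58333

Exact integral: ∫_3^8 f(s) ds ≈ 2645.4166667.
T_5 = 2685.
Error ≈ 2645.4166667 − 2685 ≈ -39.58333.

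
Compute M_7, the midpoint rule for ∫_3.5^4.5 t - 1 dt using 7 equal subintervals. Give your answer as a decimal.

Δt = (4.5 − 3.5)/7 = 1/7.
Midpoints: 25/7, 26/7, 27/7, 4, 29/7, 30/7, 31/7.
f(25/7) = 18/7, f(26/7) = 19/7, f(27/7) = 20/7, f(4) = 3, f(29/7) = 22/7, f(30/7) = 23/7, f(31/7) = 24/7.
Sum = Δt · [f(25/7) + f(26/7) + f(27/7) + ...].
Sum = 3.

3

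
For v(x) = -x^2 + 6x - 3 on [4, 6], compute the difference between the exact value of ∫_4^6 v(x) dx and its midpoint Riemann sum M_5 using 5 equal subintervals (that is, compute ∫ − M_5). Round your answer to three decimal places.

-0.027

Exact integral: ∫_4^6 v(x) dx ≈ 3.33333.
M_5 = 3.36.
Error ≈ 3.33333 − 3.36 ≈ -0.027.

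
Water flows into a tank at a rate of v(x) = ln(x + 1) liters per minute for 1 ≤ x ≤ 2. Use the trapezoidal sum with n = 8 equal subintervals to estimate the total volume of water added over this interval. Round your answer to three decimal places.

0.909

Δx = (2 − 1)/8 = 0.125.
v(1) ≈ 0.693, v(1.125) ≈ 0.754, v(1.25) ≈ 0.811, v(1.375) ≈ 0.865, v(1.5) ≈ 0.916, v(1.625) ≈ 0.965, v(1.75) ≈ 1.012, v(1.875) ≈ 1.056, v(2) ≈ 1.099.
T_8 = (Δx/2)·[v(x_0) + 2v(x_1) + ... + 2v(x_{7}) + v(x_8)].
Sum ≈ 0.909.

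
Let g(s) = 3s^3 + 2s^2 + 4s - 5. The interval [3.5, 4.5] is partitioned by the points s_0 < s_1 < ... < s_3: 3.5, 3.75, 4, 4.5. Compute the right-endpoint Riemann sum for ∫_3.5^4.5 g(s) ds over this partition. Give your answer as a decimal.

Subinterval widths: 0.25, 0.25, 0.5.
Right endpoints: 3.75, 4, 4.5.
g(3.75) = 196.328125, g(4) = 235, g(4.5) = 326.875.
Sum = Σ Δs_i · g(s_i).
Sum = 271.26953125.

271.26953125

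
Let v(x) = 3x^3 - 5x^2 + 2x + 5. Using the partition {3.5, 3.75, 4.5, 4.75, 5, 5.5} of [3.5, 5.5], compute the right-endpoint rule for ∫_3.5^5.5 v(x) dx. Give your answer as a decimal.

Subinterval widths: 0.25, 0.75, 0.25, 0.25, 0.5.
Right endpoints: 3.75, 4.5, 4.75, 5, 5.5.
v(3.75) = 100.390625, v(4.5) = 186.125, v(4.75) = 223.203125, v(5) = 265, v(5.5) = 363.875.
Sum = Σ Δx_i · v(x_i).
Sum = 468.6796875.

468.6796875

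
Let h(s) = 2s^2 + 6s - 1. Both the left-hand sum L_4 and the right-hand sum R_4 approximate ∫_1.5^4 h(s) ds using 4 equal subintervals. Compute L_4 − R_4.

L_4 = 66.2109375.
R_4 = 92.7734375.
L_4 − R_4 = -26.5625.

-26.5625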